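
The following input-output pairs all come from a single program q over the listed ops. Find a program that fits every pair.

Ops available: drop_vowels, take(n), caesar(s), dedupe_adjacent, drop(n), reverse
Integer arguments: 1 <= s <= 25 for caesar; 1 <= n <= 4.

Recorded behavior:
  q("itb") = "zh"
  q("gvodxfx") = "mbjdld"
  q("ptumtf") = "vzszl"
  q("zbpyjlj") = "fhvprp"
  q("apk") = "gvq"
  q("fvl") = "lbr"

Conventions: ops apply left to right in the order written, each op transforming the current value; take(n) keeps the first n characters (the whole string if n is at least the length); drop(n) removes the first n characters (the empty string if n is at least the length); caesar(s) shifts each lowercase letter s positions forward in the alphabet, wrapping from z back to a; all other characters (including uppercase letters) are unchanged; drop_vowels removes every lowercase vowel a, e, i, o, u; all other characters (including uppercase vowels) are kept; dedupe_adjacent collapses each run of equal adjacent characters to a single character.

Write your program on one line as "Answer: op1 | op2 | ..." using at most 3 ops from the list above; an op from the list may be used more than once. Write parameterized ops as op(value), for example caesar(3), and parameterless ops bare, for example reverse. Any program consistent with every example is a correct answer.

caesar(6) | drop_vowels

Check, running the answer program on each example:
  "itb" -> "ozh" -> "zh"
  "gvodxfx" -> "mbujdld" -> "mbjdld"
  "ptumtf" -> "vzaszl" -> "vzszl"
  "zbpyjlj" -> "fhveprp" -> "fhvprp"
  "apk" -> "gvq" -> "gvq"
  "fvl" -> "lbr" -> "lbr"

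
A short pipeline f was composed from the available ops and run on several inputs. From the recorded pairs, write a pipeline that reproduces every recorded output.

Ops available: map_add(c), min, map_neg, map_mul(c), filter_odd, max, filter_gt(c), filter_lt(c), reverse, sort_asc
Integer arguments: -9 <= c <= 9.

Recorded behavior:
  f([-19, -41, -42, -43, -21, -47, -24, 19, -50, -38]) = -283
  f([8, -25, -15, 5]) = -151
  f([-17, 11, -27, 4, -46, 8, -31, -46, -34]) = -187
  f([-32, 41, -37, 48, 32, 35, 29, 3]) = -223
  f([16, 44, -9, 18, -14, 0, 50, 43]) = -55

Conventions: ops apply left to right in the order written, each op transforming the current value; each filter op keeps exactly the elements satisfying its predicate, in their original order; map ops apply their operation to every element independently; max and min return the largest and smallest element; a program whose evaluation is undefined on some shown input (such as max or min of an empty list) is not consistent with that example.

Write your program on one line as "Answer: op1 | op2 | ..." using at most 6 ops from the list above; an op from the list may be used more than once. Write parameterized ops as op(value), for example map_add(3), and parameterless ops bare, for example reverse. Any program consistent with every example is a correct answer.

filter_odd | map_neg | sort_asc | map_mul(-6) | map_add(-1) | min

Check, running the answer program on each example:
  [-19, -41, -42, -43, -21, -47, -24, 19, -50, -38] -> [-19, -41, -43, -21, -47, 19] -> [19, 41, 43, 21, 47, -19] -> [-19, 19, 21, 41, 43, 47] -> [114, -114, -126, -246, -258, -282] -> [113, -115, -127, -247, -259, -283] -> -283
  [8, -25, -15, 5] -> [-25, -15, 5] -> [25, 15, -5] -> [-5, 15, 25] -> [30, -90, -150] -> [29, -91, -151] -> -151
  [-17, 11, -27, 4, -46, 8, -31, -46, -34] -> [-17, 11, -27, -31] -> [17, -11, 27, 31] -> [-11, 17, 27, 31] -> [66, -102, -162, -186] -> [65, -103, -163, -187] -> -187
  [-32, 41, -37, 48, 32, 35, 29, 3] -> [41, -37, 35, 29, 3] -> [-41, 37, -35, -29, -3] -> [-41, -35, -29, -3, 37] -> [246, 210, 174, 18, -222] -> [245, 209, 173, 17, -223] -> -223
  [16, 44, -9, 18, -14, 0, 50, 43] -> [-9, 43] -> [9, -43] -> [-43, 9] -> [258, -54] -> [257, -55] -> -55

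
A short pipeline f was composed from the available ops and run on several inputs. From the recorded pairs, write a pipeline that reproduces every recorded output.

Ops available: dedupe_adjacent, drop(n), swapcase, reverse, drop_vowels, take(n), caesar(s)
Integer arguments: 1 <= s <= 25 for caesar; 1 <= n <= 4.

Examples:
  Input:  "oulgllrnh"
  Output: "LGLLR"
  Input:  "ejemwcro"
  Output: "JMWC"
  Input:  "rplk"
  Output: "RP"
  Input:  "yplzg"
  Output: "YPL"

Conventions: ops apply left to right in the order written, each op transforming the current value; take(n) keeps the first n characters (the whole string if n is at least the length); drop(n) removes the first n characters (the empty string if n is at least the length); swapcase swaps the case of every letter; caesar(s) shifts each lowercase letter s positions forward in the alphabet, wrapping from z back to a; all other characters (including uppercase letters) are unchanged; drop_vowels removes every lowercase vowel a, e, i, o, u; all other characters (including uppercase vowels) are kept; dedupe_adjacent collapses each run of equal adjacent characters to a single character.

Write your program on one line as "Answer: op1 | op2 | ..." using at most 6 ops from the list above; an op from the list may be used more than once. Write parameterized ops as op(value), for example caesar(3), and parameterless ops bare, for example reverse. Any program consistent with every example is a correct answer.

reverse | drop(2) | reverse | drop_vowels | swapcase

Check, running the answer program on each example:
  "oulgllrnh" -> "hnrllgluo" -> "rllgluo" -> "oulgllr" -> "lgllr" -> "LGLLR"
  "ejemwcro" -> "orcwmeje" -> "cwmeje" -> "ejemwc" -> "jmwc" -> "JMWC"
  "rplk" -> "klpr" -> "pr" -> "rp" -> "rp" -> "RP"
  "yplzg" -> "gzlpy" -> "lpy" -> "ypl" -> "ypl" -> "YPL"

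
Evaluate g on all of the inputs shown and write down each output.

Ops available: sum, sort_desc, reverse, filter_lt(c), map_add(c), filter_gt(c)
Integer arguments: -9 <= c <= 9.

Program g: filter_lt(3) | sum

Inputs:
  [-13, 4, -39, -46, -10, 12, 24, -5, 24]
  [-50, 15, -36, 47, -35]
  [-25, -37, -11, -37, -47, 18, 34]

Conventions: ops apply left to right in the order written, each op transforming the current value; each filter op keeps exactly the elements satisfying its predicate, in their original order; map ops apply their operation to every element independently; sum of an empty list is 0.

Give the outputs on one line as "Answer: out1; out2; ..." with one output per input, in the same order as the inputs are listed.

-113; -121; -157

Execution, op by op:
  [-13, 4, -39, -46, -10, 12, 24, -5, 24] -> [-13, -39, -46, -10, -5] -> -113
  [-50, 15, -36, 47, -35] -> [-50, -36, -35] -> -121
  [-25, -37, -11, -37, -47, 18, 34] -> [-25, -37, -11, -37, -47] -> -157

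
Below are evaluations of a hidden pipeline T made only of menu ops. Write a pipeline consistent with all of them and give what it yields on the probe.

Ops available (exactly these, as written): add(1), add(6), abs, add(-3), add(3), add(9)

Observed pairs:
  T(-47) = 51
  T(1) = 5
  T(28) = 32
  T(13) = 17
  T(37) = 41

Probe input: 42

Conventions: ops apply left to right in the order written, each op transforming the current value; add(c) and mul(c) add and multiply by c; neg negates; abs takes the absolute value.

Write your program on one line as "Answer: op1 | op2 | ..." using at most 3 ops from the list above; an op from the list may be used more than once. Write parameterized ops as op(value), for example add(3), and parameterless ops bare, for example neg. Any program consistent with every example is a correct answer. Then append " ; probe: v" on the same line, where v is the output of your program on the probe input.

abs | add(1) | add(3) ; probe: 46

Check, running the answer program on each example:
  -47 -> 47 -> 48 -> 51
  1 -> 1 -> 2 -> 5
  28 -> 28 -> 29 -> 32
  13 -> 13 -> 14 -> 17
  37 -> 37 -> 38 -> 41
  probe: 42 -> 42 -> 43 -> 46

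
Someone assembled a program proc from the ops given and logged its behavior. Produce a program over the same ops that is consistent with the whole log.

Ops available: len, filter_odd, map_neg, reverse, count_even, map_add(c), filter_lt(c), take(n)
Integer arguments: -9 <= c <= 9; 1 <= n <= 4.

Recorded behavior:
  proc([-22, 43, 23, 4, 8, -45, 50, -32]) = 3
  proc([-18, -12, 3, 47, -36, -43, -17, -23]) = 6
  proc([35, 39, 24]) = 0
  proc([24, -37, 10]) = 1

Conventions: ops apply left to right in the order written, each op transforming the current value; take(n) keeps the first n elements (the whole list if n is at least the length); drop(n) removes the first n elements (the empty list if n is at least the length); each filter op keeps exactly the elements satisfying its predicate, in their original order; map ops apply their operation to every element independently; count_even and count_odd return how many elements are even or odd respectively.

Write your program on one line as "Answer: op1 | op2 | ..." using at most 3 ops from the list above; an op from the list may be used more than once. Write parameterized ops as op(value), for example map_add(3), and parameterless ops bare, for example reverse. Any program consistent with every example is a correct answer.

filter_lt(-8) | map_neg | len

Check, running the answer program on each example:
  [-22, 43, 23, 4, 8, -45, 50, -32] -> [-22, -45, -32] -> [22, 45, 32] -> 3
  [-18, -12, 3, 47, -36, -43, -17, -23] -> [-18, -12, -36, -43, -17, -23] -> [18, 12, 36, 43, 17, 23] -> 6
  [35, 39, 24] -> [] -> [] -> 0
  [24, -37, 10] -> [-37] -> [37] -> 1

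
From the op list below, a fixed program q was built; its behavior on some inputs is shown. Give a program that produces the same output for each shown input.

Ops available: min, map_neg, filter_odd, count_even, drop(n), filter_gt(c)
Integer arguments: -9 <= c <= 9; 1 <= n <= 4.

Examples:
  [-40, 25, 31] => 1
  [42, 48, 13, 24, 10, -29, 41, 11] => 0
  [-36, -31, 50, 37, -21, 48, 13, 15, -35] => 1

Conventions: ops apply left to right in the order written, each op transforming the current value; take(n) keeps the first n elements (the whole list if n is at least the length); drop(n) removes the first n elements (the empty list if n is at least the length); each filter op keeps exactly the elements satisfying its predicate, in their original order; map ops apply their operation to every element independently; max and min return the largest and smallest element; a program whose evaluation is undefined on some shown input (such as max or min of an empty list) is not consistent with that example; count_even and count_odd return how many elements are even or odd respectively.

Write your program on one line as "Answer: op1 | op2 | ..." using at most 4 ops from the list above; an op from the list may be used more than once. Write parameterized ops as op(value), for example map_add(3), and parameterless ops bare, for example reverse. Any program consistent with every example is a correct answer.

map_neg | filter_gt(-3) | count_even

Check, running the answer program on each example:
  [-40, 25, 31] -> [40, -25, -31] -> [40] -> 1
  [42, 48, 13, 24, 10, -29, 41, 11] -> [-42, -48, -13, -24, -10, 29, -41, -11] -> [29] -> 0
  [-36, -31, 50, 37, -21, 48, 13, 15, -35] -> [36, 31, -50, -37, 21, -48, -13, -15, 35] -> [36, 31, 21, 35] -> 1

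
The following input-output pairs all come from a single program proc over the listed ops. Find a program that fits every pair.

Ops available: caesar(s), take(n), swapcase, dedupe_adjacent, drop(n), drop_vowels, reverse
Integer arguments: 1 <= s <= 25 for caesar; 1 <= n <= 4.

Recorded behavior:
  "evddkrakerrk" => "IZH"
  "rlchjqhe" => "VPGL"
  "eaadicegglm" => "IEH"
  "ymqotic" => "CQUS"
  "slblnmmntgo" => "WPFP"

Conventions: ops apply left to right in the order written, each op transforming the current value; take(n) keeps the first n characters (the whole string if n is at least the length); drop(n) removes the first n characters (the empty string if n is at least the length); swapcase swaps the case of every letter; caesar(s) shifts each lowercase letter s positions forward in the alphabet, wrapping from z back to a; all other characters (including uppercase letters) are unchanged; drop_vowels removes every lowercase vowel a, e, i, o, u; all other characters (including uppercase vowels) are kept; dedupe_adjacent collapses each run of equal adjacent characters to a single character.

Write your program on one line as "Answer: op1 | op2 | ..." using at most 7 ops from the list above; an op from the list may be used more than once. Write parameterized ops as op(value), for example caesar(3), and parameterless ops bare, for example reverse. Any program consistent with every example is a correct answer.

caesar(15) | take(4) | caesar(20) | caesar(21) | dedupe_adjacent | swapcase

Check, running the answer program on each example:
  "evddkrakerrk" -> "tksszgpztggz" -> "tkss" -> "nemm" -> "izhh" -> "izh" -> "IZH"
  "rlchjqhe" -> "garwyfwt" -> "garw" -> "aulq" -> "vpgl" -> "vpgl" -> "VPGL"
  "eaadicegglm" -> "tppsxrtvvab" -> "tpps" -> "njjm" -> "ieeh" -> "ieh" -> "IEH"
  "ymqotic" -> "nbfdixr" -> "nbfd" -> "hvzx" -> "cqus" -> "cqus" -> "CQUS"
  "slblnmmntgo" -> "haqacbbcivd" -> "haqa" -> "buku" -> "wpfp" -> "wpfp" -> "WPFP"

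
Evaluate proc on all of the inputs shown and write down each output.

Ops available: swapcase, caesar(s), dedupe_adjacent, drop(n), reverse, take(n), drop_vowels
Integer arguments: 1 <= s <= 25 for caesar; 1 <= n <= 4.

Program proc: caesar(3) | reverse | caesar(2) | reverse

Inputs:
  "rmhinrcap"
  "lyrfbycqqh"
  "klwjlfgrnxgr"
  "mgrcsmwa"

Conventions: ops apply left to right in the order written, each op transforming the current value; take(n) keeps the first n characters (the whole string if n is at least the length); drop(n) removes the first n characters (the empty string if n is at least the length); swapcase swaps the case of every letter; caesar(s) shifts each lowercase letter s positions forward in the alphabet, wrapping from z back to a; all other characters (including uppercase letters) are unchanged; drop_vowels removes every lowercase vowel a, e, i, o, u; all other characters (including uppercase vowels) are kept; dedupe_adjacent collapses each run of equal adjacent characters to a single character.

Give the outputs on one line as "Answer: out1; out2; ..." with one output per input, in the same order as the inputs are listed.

Execution, op by op:
  "rmhinrcap" -> "upklqufds" -> "sdfuqlkpu" -> "ufhwsnmrw" -> "wrmnswhfu"
  "lyrfbycqqh" -> "obuiebfttk" -> "kttfbeiubo" -> "mvvhdgkwdq" -> "qdwkgdhvvm"
  "klwjlfgrnxgr" -> "nozmoijuqaju" -> "ujaqujiomzon" -> "wlcswlkqobqp" -> "pqboqklwsclw"
  "mgrcsmwa" -> "pjufvpzd" -> "dzpvfujp" -> "fbrxhwlr" -> "rlwhxrbf"

"wrmnswhfu"; "qdwkgdhvvm"; "pqboqklwsclw"; "rlwhxrbf"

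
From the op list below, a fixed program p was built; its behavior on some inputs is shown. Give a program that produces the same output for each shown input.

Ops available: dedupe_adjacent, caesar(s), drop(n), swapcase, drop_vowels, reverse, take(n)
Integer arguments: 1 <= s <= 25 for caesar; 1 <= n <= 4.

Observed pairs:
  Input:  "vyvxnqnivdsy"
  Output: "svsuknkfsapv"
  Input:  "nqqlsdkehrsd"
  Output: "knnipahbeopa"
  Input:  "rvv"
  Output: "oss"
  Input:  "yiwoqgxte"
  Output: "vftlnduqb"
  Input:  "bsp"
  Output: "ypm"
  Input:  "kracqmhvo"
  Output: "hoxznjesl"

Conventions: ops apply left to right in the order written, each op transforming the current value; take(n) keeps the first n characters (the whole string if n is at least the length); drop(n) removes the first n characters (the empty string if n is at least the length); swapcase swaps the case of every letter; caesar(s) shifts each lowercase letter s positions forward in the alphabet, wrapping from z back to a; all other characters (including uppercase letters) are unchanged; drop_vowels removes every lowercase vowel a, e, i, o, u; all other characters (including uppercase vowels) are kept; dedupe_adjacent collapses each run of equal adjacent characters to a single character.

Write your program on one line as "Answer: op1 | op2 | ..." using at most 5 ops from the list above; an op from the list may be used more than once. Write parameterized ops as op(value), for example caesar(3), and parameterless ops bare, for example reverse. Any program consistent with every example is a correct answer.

caesar(11) | caesar(5) | caesar(3) | caesar(4)

Check, running the answer program on each example:
  "vyvxnqnivdsy" -> "gjgiybytgodj" -> "lolndgdyltio" -> "oroqgjgbowlr" -> "svsuknkfsapv"
  "nqqlsdkehrsd" -> "ybbwdovpscdo" -> "dggbitauxhit" -> "gjjelwdxaklw" -> "knnipahbeopa"
  "rvv" -> "cgg" -> "hll" -> "koo" -> "oss"
  "yiwoqgxte" -> "jthzbriep" -> "oymegwnju" -> "rbphjzqmx" -> "vftlnduqb"
  "bsp" -> "mda" -> "rif" -> "uli" -> "ypm"
  "kracqmhvo" -> "vclnbxsgz" -> "ahqsgcxle" -> "dktvjfaoh" -> "hoxznjesl"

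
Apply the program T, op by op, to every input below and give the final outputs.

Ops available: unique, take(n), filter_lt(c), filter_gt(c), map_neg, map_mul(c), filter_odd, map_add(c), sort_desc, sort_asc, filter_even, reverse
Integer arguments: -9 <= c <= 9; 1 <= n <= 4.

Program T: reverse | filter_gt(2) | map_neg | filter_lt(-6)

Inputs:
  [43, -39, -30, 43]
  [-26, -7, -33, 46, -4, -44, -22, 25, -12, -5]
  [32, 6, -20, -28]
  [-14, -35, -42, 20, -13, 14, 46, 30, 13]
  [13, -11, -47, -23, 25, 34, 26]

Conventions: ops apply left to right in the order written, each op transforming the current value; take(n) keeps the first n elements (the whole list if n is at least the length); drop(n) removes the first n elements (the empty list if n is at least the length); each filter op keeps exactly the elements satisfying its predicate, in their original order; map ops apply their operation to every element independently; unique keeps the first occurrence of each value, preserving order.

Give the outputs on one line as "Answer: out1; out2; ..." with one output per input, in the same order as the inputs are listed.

Execution, op by op:
  [43, -39, -30, 43] -> [43, -30, -39, 43] -> [43, 43] -> [-43, -43] -> [-43, -43]
  [-26, -7, -33, 46, -4, -44, -22, 25, -12, -5] -> [-5, -12, 25, -22, -44, -4, 46, -33, -7, -26] -> [25, 46] -> [-25, -46] -> [-25, -46]
  [32, 6, -20, -28] -> [-28, -20, 6, 32] -> [6, 32] -> [-6, -32] -> [-32]
  [-14, -35, -42, 20, -13, 14, 46, 30, 13] -> [13, 30, 46, 14, -13, 20, -42, -35, -14] -> [13, 30, 46, 14, 20] -> [-13, -30, -46, -14, -20] -> [-13, -30, -46, -14, -20]
  [13, -11, -47, -23, 25, 34, 26] -> [26, 34, 25, -23, -47, -11, 13] -> [26, 34, 25, 13] -> [-26, -34, -25, -13] -> [-26, -34, -25, -13]

[-43, -43]; [-25, -46]; [-32]; [-13, -30, -46, -14, -20]; [-26, -34, -25, -13]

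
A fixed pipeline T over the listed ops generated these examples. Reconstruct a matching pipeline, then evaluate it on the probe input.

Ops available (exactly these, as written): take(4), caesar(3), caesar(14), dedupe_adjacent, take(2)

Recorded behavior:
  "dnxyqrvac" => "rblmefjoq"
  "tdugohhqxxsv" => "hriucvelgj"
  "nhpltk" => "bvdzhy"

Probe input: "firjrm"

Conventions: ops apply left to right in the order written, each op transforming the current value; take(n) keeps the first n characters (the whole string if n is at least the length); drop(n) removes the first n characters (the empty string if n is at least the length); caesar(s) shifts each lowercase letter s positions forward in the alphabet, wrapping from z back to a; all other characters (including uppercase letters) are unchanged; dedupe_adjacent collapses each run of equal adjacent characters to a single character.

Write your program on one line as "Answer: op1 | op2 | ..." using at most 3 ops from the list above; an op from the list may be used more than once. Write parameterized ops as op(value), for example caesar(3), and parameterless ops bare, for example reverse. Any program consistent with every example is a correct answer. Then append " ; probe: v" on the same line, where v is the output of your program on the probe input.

caesar(14) | dedupe_adjacent ; probe: "twfxfa"

Check, running the answer program on each example:
  "dnxyqrvac" -> "rblmefjoq" -> "rblmefjoq"
  "tdugohhqxxsv" -> "hriucvvellgj" -> "hriucvelgj"
  "nhpltk" -> "bvdzhy" -> "bvdzhy"
  probe: "firjrm" -> "twfxfa" -> "twfxfa"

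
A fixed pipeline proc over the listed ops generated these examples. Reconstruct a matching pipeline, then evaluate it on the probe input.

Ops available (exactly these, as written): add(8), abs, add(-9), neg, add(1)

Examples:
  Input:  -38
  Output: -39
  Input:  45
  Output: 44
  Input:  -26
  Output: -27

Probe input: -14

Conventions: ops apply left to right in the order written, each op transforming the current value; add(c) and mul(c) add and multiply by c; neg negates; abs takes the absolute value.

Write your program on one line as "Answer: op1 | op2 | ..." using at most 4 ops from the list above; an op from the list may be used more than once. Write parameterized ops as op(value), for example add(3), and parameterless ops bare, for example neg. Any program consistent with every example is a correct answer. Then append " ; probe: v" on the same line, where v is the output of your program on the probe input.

neg | add(1) | neg ; probe: -15

Check, running the answer program on each example:
  -38 -> 38 -> 39 -> -39
  45 -> -45 -> -44 -> 44
  -26 -> 26 -> 27 -> -27
  probe: -14 -> 14 -> 15 -> -15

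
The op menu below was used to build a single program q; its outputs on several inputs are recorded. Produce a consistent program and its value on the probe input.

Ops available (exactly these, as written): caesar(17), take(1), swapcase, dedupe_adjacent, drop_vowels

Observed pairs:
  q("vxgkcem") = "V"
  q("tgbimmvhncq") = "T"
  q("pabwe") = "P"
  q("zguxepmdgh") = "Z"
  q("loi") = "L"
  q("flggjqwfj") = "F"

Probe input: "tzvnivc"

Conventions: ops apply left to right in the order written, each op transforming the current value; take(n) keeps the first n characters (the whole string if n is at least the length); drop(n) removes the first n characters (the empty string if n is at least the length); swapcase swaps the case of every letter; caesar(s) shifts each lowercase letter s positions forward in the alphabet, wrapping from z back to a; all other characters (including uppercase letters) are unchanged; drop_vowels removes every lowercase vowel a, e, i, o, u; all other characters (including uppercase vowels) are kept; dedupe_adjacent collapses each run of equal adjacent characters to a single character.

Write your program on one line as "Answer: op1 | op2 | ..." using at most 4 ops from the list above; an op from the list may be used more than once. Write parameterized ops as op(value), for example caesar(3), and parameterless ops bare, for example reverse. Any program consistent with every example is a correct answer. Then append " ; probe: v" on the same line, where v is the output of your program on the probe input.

dedupe_adjacent | take(1) | swapcase ; probe: "T"

Check, running the answer program on each example:
  "vxgkcem" -> "vxgkcem" -> "v" -> "V"
  "tgbimmvhncq" -> "tgbimvhncq" -> "t" -> "T"
  "pabwe" -> "pabwe" -> "p" -> "P"
  "zguxepmdgh" -> "zguxepmdgh" -> "z" -> "Z"
  "loi" -> "loi" -> "l" -> "L"
  "flggjqwfj" -> "flgjqwfj" -> "f" -> "F"
  probe: "tzvnivc" -> "tzvnivc" -> "t" -> "T"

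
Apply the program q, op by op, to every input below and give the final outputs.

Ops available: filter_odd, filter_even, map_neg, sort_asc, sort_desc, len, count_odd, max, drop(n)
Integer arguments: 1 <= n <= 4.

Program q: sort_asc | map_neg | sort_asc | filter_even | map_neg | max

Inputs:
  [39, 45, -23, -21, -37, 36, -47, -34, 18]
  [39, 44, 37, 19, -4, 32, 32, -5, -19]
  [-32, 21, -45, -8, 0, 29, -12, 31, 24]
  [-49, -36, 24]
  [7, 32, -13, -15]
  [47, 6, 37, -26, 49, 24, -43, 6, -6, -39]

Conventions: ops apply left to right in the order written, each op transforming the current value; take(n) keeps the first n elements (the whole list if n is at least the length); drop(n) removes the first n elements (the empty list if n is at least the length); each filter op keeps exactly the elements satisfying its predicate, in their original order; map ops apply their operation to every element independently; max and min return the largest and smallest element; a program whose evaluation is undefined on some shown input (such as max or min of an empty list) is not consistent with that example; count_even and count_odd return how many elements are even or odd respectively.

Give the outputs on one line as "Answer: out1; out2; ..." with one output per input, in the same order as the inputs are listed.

36; 44; 24; 24; 32; 24

Execution, op by op:
  [39, 45, -23, -21, -37, 36, -47, -34, 18] -> [-47, -37, -34, -23, -21, 18, 36, 39, 45] -> [47, 37, 34, 23, 21, -18, -36, -39, -45] -> [-45, -39, -36, -18, 21, 23, 34, 37, 47] -> [-36, -18, 34] -> [36, 18, -34] -> 36
  [39, 44, 37, 19, -4, 32, 32, -5, -19] -> [-19, -5, -4, 19, 32, 32, 37, 39, 44] -> [19, 5, 4, -19, -32, -32, -37, -39, -44] -> [-44, -39, -37, -32, -32, -19, 4, 5, 19] -> [-44, -32, -32, 4] -> [44, 32, 32, -4] -> 44
  [-32, 21, -45, -8, 0, 29, -12, 31, 24] -> [-45, -32, -12, -8, 0, 21, 24, 29, 31] -> [45, 32, 12, 8, 0, -21, -24, -29, -31] -> [-31, -29, -24, -21, 0, 8, 12, 32, 45] -> [-24, 0, 8, 12, 32] -> [24, 0, -8, -12, -32] -> 24
  [-49, -36, 24] -> [-49, -36, 24] -> [49, 36, -24] -> [-24, 36, 49] -> [-24, 36] -> [24, -36] -> 24
  [7, 32, -13, -15] -> [-15, -13, 7, 32] -> [15, 13, -7, -32] -> [-32, -7, 13, 15] -> [-32] -> [32] -> 32
  [47, 6, 37, -26, 49, 24, -43, 6, -6, -39] -> [-43, -39, -26, -6, 6, 6, 24, 37, 47, 49] -> [43, 39, 26, 6, -6, -6, -24, -37, -47, -49] -> [-49, -47, -37, -24, -6, -6, 6, 26, 39, 43] -> [-24, -6, -6, 6, 26] -> [24, 6, 6, -6, -26] -> 24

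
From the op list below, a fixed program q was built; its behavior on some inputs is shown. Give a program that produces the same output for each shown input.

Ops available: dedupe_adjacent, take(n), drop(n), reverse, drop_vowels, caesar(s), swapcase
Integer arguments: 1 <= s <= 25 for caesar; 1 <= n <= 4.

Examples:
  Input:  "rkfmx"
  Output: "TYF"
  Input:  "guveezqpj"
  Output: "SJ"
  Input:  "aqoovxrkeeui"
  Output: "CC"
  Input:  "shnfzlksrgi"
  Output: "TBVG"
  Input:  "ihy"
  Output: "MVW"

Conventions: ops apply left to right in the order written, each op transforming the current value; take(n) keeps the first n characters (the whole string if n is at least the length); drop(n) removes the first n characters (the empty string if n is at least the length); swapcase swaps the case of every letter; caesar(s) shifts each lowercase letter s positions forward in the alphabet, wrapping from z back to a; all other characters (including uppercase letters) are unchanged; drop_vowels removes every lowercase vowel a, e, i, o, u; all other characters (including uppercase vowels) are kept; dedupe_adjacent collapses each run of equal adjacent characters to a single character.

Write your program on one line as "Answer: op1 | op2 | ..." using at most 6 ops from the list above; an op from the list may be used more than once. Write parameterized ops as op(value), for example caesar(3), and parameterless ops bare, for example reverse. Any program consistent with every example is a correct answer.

take(4) | caesar(14) | drop_vowels | reverse | swapcase

Check, running the answer program on each example:
  "rkfmx" -> "rkfm" -> "fyta" -> "fyt" -> "tyf" -> "TYF"
  "guveezqpj" -> "guve" -> "uijs" -> "js" -> "sj" -> "SJ"
  "aqoovxrkeeui" -> "aqoo" -> "oecc" -> "cc" -> "cc" -> "CC"
  "shnfzlksrgi" -> "shnf" -> "gvbt" -> "gvbt" -> "tbvg" -> "TBVG"
  "ihy" -> "ihy" -> "wvm" -> "wvm" -> "mvw" -> "MVW"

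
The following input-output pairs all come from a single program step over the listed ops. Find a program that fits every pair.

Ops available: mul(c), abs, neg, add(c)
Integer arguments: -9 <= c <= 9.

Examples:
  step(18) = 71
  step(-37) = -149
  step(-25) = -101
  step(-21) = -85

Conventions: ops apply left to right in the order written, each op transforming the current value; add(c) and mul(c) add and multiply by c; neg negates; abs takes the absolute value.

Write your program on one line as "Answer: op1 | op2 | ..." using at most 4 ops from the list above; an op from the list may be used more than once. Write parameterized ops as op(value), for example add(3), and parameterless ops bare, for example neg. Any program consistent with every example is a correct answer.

mul(4) | add(8) | add(-9)

Check, running the answer program on each example:
  18 -> 72 -> 80 -> 71
  -37 -> -148 -> -140 -> -149
  -25 -> -100 -> -92 -> -101
  -21 -> -84 -> -76 -> -85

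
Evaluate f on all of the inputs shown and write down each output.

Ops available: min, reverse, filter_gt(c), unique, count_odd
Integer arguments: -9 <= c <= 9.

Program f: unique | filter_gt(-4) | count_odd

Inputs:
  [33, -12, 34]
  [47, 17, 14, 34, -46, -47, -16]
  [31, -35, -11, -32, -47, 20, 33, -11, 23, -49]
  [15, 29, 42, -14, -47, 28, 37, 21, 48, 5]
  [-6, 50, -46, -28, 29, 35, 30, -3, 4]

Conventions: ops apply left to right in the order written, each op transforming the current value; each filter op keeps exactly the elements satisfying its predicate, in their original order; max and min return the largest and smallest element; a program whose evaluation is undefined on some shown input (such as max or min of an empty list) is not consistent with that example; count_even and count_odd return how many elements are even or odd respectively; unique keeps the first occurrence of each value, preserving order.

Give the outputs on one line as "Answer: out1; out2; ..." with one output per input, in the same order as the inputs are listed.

1; 2; 3; 5; 3

Execution, op by op:
  [33, -12, 34] -> [33, -12, 34] -> [33, 34] -> 1
  [47, 17, 14, 34, -46, -47, -16] -> [47, 17, 14, 34, -46, -47, -16] -> [47, 17, 14, 34] -> 2
  [31, -35, -11, -32, -47, 20, 33, -11, 23, -49] -> [31, -35, -11, -32, -47, 20, 33, 23, -49] -> [31, 20, 33, 23] -> 3
  [15, 29, 42, -14, -47, 28, 37, 21, 48, 5] -> [15, 29, 42, -14, -47, 28, 37, 21, 48, 5] -> [15, 29, 42, 28, 37, 21, 48, 5] -> 5
  [-6, 50, -46, -28, 29, 35, 30, -3, 4] -> [-6, 50, -46, -28, 29, 35, 30, -3, 4] -> [50, 29, 35, 30, -3, 4] -> 3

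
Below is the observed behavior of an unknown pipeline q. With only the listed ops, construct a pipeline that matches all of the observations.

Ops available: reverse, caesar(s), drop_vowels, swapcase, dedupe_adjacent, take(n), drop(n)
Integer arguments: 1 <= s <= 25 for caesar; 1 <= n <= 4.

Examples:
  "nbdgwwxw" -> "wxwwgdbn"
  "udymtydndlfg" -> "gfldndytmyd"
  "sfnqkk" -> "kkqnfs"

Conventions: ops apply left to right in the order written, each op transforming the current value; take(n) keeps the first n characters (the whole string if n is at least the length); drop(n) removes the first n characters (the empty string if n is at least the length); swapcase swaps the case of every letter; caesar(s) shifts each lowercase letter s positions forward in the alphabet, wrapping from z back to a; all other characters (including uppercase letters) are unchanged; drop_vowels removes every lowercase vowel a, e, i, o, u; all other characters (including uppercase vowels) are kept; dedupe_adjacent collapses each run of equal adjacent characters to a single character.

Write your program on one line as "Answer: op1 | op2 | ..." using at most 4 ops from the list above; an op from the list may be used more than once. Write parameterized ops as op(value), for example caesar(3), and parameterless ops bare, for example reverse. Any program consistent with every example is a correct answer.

swapcase | reverse | swapcase | drop_vowels

Check, running the answer program on each example:
  "nbdgwwxw" -> "NBDGWWXW" -> "WXWWGDBN" -> "wxwwgdbn" -> "wxwwgdbn"
  "udymtydndlfg" -> "UDYMTYDNDLFG" -> "GFLDNDYTMYDU" -> "gfldndytmydu" -> "gfldndytmyd"
  "sfnqkk" -> "SFNQKK" -> "KKQNFS" -> "kkqnfs" -> "kkqnfs"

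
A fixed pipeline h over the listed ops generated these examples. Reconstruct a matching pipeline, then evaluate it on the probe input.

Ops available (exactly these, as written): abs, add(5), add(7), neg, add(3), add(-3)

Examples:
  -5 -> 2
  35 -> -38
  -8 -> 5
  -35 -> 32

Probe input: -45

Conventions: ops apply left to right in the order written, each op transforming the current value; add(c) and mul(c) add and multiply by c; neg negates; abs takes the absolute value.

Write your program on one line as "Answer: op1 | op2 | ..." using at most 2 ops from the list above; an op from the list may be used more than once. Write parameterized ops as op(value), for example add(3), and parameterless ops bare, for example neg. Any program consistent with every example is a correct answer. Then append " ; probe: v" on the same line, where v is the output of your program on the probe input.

add(3) | neg ; probe: 42

Check, running the answer program on each example:
  -5 -> -2 -> 2
  35 -> 38 -> -38
  -8 -> -5 -> 5
  -35 -> -32 -> 32
  probe: -45 -> -42 -> 42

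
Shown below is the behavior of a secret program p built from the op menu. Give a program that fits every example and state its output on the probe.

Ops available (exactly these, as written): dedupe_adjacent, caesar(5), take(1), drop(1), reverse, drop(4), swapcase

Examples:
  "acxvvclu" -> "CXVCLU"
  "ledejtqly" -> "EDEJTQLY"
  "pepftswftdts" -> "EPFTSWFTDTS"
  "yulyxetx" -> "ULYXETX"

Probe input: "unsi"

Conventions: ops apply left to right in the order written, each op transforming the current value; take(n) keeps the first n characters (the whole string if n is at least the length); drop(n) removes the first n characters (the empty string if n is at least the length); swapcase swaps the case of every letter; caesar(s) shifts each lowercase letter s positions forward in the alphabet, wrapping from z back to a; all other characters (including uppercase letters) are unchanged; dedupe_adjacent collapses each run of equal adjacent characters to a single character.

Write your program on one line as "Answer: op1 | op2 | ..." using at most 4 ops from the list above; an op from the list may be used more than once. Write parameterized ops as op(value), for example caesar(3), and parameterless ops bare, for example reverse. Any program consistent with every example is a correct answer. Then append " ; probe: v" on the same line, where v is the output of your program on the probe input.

dedupe_adjacent | drop(1) | swapcase ; probe: "NSI"

Check, running the answer program on each example:
  "acxvvclu" -> "acxvclu" -> "cxvclu" -> "CXVCLU"
  "ledejtqly" -> "ledejtqly" -> "edejtqly" -> "EDEJTQLY"
  "pepftswftdts" -> "pepftswftdts" -> "epftswftdts" -> "EPFTSWFTDTS"
  "yulyxetx" -> "yulyxetx" -> "ulyxetx" -> "ULYXETX"
  probe: "unsi" -> "unsi" -> "nsi" -> "NSI"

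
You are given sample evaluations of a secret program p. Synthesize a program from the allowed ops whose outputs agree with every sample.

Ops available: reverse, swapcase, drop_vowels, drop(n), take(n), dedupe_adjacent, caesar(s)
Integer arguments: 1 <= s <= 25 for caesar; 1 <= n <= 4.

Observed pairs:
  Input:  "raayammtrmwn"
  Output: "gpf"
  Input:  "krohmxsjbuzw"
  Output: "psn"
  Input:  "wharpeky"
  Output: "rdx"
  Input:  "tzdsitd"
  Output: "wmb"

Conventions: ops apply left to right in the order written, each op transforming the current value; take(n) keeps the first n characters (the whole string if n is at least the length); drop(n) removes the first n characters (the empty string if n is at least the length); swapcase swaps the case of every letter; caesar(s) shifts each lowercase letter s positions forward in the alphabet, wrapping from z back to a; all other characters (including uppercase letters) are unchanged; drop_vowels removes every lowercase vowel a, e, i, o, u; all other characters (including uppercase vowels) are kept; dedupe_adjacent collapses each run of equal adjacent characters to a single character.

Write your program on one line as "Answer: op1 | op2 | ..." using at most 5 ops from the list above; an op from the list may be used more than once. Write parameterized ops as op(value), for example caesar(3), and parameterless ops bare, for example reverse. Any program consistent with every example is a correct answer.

caesar(8) | reverse | caesar(11) | take(3)

Check, running the answer program on each example:
  "raayammtrmwn" -> "ziigiuubzuev" -> "veuzbuuigiiz" -> "gpfkmfftrttk" -> "gpf"
  "krohmxsjbuzw" -> "szwpufarjche" -> "ehcjrafupwzs" -> "psnuclqfahkd" -> "psn"
  "wharpeky" -> "epizxmsg" -> "gsmxzipe" -> "rdxiktap" -> "rdx"
  "tzdsitd" -> "bhlaqbl" -> "lbqalhb" -> "wmblwsm" -> "wmb"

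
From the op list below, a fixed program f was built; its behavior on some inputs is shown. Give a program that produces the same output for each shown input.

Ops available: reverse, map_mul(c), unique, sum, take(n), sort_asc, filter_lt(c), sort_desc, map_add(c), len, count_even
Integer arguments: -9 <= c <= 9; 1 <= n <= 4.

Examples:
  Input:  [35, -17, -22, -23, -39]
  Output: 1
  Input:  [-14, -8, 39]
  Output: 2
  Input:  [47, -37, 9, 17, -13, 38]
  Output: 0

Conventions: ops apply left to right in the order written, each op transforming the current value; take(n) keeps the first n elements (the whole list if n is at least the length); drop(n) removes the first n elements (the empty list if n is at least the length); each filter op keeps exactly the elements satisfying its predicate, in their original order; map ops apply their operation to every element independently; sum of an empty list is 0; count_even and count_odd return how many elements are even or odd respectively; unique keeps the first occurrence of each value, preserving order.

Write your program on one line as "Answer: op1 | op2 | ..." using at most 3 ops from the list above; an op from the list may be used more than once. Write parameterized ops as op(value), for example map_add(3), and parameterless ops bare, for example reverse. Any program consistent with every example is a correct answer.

filter_lt(7) | count_even

Check, running the answer program on each example:
  [35, -17, -22, -23, -39] -> [-17, -22, -23, -39] -> 1
  [-14, -8, 39] -> [-14, -8] -> 2
  [47, -37, 9, 17, -13, 38] -> [-37, -13] -> 0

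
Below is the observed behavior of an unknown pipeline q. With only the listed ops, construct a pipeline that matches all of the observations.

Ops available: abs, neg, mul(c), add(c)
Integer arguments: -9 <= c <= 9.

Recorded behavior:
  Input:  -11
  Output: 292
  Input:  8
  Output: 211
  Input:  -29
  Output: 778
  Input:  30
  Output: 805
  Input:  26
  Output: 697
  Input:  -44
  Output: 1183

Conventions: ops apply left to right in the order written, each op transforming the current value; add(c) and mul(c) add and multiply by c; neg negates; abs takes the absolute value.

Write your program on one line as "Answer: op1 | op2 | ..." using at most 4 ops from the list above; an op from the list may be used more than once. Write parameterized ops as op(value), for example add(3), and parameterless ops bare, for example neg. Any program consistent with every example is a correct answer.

mul(3) | mul(-9) | abs | add(-5)

Check, running the answer program on each example:
  -11 -> -33 -> 297 -> 297 -> 292
  8 -> 24 -> -216 -> 216 -> 211
  -29 -> -87 -> 783 -> 783 -> 778
  30 -> 90 -> -810 -> 810 -> 805
  26 -> 78 -> -702 -> 702 -> 697
  -44 -> -132 -> 1188 -> 1188 -> 1183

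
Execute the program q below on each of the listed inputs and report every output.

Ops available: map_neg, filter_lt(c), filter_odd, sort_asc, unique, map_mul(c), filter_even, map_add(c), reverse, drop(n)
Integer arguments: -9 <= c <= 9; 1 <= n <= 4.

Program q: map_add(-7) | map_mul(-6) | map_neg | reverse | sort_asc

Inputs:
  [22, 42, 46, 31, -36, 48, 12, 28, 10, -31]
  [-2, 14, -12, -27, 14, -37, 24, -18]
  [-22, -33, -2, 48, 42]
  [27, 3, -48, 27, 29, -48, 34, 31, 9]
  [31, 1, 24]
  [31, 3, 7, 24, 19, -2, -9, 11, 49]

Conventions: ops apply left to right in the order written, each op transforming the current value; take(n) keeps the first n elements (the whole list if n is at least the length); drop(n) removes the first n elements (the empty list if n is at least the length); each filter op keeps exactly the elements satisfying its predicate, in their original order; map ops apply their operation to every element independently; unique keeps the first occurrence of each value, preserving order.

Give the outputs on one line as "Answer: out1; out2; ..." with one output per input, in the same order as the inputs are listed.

[-258, -228, 18, 30, 90, 126, 144, 210, 234, 246]; [-264, -204, -150, -114, -54, 42, 42, 102]; [-240, -174, -54, 210, 246]; [-330, -330, -24, 12, 120, 120, 132, 144, 162]; [-36, 102, 144]; [-96, -54, -24, 0, 24, 72, 102, 144, 252]

Execution, op by op:
  [22, 42, 46, 31, -36, 48, 12, 28, 10, -31] -> [15, 35, 39, 24, -43, 41, 5, 21, 3, -38] -> [-90, -210, -234, -144, 258, -246, -30, -126, -18, 228] -> [90, 210, 234, 144, -258, 246, 30, 126, 18, -228] -> [-228, 18, 126, 30, 246, -258, 144, 234, 210, 90] -> [-258, -228, 18, 30, 90, 126, 144, 210, 234, 246]
  [-2, 14, -12, -27, 14, -37, 24, -18] -> [-9, 7, -19, -34, 7, -44, 17, -25] -> [54, -42, 114, 204, -42, 264, -102, 150] -> [-54, 42, -114, -204, 42, -264, 102, -150] -> [-150, 102, -264, 42, -204, -114, 42, -54] -> [-264, -204, -150, -114, -54, 42, 42, 102]
  [-22, -33, -2, 48, 42] -> [-29, -40, -9, 41, 35] -> [174, 240, 54, -246, -210] -> [-174, -240, -54, 246, 210] -> [210, 246, -54, -240, -174] -> [-240, -174, -54, 210, 246]
  [27, 3, -48, 27, 29, -48, 34, 31, 9] -> [20, -4, -55, 20, 22, -55, 27, 24, 2] -> [-120, 24, 330, -120, -132, 330, -162, -144, -12] -> [120, -24, -330, 120, 132, -330, 162, 144, 12] -> [12, 144, 162, -330, 132, 120, -330, -24, 120] -> [-330, -330, -24, 12, 120, 120, 132, 144, 162]
  [31, 1, 24] -> [24, -6, 17] -> [-144, 36, -102] -> [144, -36, 102] -> [102, -36, 144] -> [-36, 102, 144]
  [31, 3, 7, 24, 19, -2, -9, 11, 49] -> [24, -4, 0, 17, 12, -9, -16, 4, 42] -> [-144, 24, 0, -102, -72, 54, 96, -24, -252] -> [144, -24, 0, 102, 72, -54, -96, 24, 252] -> [252, 24, -96, -54, 72, 102, 0, -24, 144] -> [-96, -54, -24, 0, 24, 72, 102, 144, 252]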